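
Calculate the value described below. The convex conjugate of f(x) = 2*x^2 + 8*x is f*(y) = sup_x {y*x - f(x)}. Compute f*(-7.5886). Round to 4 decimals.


f*(y) = sup_x {y*x - a*x^2 - b*x} = sup_x {(y-b)*x - a*x^2}
FOC: (y - b) - 2a*x = 0 => x* = (y - b)/(2a)
x* = (-7.5886 - 8)/(2*2) = -3.8972
f*(-7.5886) = (y-b)^2/(4a) = (-7.5886 - 8)^2/(4*2)
= 243.0044/8 = 30.3756


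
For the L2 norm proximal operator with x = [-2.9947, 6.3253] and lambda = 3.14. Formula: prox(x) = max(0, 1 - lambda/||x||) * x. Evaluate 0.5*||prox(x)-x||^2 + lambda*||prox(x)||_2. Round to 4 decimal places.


Step 1: Compute ||x||.
||x|| = 6.9984
Step 2: Compute scaling factor.
scale = max(0, 1 - 3.14/6.9984) = 0.5513
Step 3: prox(x) = [-1.6511, 3.4873]
||prox(x)|| = 3.8584
Step 4: Proximal objective.
0.5*||prox-x||^2 = 4.9298
lambda*||prox|| = 12.1154
Total = 17.0452


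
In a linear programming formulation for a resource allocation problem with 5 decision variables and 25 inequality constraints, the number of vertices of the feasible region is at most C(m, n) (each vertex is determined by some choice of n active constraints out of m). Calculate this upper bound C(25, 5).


Each vertex corresponds to some choice of n active constraints out of m, so the number of vertices is at most C(m, n) = m! / (n!(m-n)!).
m = 25, n = 5
Numerator: 25 * 24 * 23 * 22 * 21
Denominator: 5! = 120
C(25, 5) = 53130


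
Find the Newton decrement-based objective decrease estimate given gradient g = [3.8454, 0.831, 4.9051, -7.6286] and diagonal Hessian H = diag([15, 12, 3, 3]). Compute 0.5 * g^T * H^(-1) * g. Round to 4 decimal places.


Step 1: H is diagonal, so H^(-1) * g = [0.2564, 0.0693, 1.635, -2.5429].
Step 2: g^T H^(-1) g = sum_i g_i^2 / H_ii
  = (3.8454)^2/15 + (0.831)^2/12 + (4.9051)^2/3 + (-7.6286)^2/3
  = 0.9858 + 0.0575 + 8.02 + 19.3985 = 28.4619
Step 3: Objective decrease = 0.5 * g^T H^(-1) g = 14.2309


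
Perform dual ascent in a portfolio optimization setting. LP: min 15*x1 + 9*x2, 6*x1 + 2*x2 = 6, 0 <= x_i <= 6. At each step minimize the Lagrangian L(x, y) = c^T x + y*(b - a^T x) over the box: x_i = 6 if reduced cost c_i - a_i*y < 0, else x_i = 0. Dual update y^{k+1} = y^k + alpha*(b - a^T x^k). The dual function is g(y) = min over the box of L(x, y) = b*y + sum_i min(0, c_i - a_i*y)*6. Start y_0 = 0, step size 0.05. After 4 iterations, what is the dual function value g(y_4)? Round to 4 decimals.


Dual ascent for LP: min 15*x1 + 9*x2, 6*x1 + 2*x2 = 6, 0 <= x_i <= 6
Step 1: y^k = 0.0, reduced costs: (15.0, 9.0)
  x^k = (0.0, 0.0), subgradient = b - a^T x = 6.0
  y^{k+1} = 0.0 + 0.05*6.0 = 0.3
Step 2: y^k = 0.3, reduced costs: (13.2, 8.4)
  x^k = (0.0, 0.0), subgradient = b - a^T x = 6.0
  y^{k+1} = 0.3 + 0.05*6.0 = 0.6
Step 3: y^k = 0.6, reduced costs: (11.4, 7.8)
  x^k = (0.0, 0.0), subgradient = b - a^T x = 6.0
  y^{k+1} = 0.6 + 0.05*6.0 = 0.9
Step 4: y^k = 0.9, reduced costs: (9.6, 7.2)
  x^k = (0.0, 0.0), subgradient = b - a^T x = 6.0
  y^{k+1} = 0.9 + 0.05*6.0 = 1.2
Dual objective at y_4 = 1.2: reduced costs (7.8, 6.6), box minimizer x = (0.0, 0.0)
g(y_4) = b*y + (c1 - a1*y)*x1 + (c2 - a2*y)*x2 = 6*1.2 + 7.8*0.0 + 6.6*0.0 = 7.2 + 0.0 + 0.0 = 7.2


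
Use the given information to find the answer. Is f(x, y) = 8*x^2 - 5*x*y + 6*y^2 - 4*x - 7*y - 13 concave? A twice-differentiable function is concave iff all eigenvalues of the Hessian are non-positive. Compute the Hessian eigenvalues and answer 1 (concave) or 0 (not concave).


The Hessian of f(x,y) = 8*x^2 - 5*x*y + 6*y^2 - 4*x - 7*y - 13 is:
H = [[16, -5], [-5, 12]]
Trace = 16 + 12 = 28
Determinant = 16*12 - (-5)^2 = 167
Discriminant = (28)^2 - 4*167 = 116.0
Eigenvalues: lambda_1 = 8.6148, lambda_2 = 19.3852
The function is not concave.

0


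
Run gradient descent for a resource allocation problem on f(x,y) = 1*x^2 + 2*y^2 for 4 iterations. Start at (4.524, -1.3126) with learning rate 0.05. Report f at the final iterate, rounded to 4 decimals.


Gradient descent on f(x,y) = 1*x^2 + 2*y^2.
Starting point: (4.524, -1.3126), alpha = 0.05
Step 1: grad_x = 2*1*4.524 = 9.048, grad_y = 2*2*-1.3126 = -5.2504
  x_1 = 4.524 - 0.05*9.048 = 4.0716
  y_1 = -1.3126 - 0.05*-5.2504 = -1.0501
Step 2: grad_x = 2*1*4.0716 = 8.1432, grad_y = 2*2*-1.0501 = -4.2003
  x_2 = 4.0716 - 0.05*8.1432 = 3.6644
  y_2 = -1.0501 - 0.05*-4.2003 = -0.8401
Step 3: grad_x = 2*1*3.6644 = 7.3289, grad_y = 2*2*-0.8401 = -3.3603
  x_3 = 3.6644 - 0.05*7.3289 = 3.298
  y_3 = -0.8401 - 0.05*-3.3603 = -0.6721
Step 4: grad_x = 2*1*3.298 = 6.596, grad_y = 2*2*-0.6721 = -2.6882
  x_4 = 3.298 - 0.05*6.596 = 2.9682
  y_4 = -0.6721 - 0.05*-2.6882 = -0.5376
f(2.9682, -0.5376) = 1*2.9682^2 + 2*(-0.5376)^2 = 9.3883


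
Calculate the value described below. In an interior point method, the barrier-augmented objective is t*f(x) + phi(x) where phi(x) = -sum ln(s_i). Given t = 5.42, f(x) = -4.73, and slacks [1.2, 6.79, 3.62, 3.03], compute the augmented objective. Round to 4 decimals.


Step 1: Compute log-barrier.
ln values: [0.1823, 1.9155, 1.2865, 1.1086]
phi = -(0.1823 + 1.9155 + 1.2865 + 1.1086) = -4.4928
Step 2: Compute augmented objective.
t*f(x) = 5.42*-4.73 = -25.6366
Total = -25.6366 - 4.4928 = -30.1294


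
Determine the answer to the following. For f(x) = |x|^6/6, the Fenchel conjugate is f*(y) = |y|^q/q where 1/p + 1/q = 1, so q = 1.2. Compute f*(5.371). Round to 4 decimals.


The conjugate exponent q satisfies 1/p + 1/q = 1.
p = 6, so q = 6/(6 - 1) = 1.2
|y|^q = 5.371^1.2 = 7.5174
f*(5.371) = 7.5174 / 1.2 = 6.2645


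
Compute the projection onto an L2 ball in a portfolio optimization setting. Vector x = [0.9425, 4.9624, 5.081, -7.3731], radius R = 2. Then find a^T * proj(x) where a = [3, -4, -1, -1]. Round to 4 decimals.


Step 1: Compute ||x|| (intermediates to 6 decimals).
||x|| = sqrt(0.9425^2 + 4.9624^2 + 5.081^2 + (-7.3731)^2) = 10.280704
Step 2: Project.
Since ||x|| > R, scale = R/||x|| = 2/10.280704 = 0.194539, proj(x) = scale * x
proj(x) = [0.183353, 0.96538, 0.988453, -1.434356]
Step 3: Dot product.
a^T * proj(x) = 3*0.183353 - 4*0.96538 - 1*0.988453 - 1*(-1.434356) = -2.8656


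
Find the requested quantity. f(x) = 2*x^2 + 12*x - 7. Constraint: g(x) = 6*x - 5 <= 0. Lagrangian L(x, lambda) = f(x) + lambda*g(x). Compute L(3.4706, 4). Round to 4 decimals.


Step 1: Evaluate f(x).
f(3.4706) = 2*3.4706^2 + 12*3.4706 - 7 = 58.7373
Step 2: Evaluate g(x).
g(3.4706) = 6*3.4706 - 5 = 15.8236
Step 3: Compute Lagrangian.
L = 58.7373 + 4*15.8236 = 122.0317


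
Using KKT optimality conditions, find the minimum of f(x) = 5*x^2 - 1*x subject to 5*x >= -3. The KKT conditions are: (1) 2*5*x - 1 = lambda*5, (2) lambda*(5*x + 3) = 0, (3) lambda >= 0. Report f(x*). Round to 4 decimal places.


Step 1: Try lambda = 0 (constraint inactive).
Stationarity: 2*5*x - 1 = 0
x* = 1/(2*5) = 0.1
Check constraint: 5*0.1 = 0.5 >= -3 -- satisfied.
Step 2: Compute optimal value.
f(x*) = 5*0.1^2 - 1*0.1 = -0.05


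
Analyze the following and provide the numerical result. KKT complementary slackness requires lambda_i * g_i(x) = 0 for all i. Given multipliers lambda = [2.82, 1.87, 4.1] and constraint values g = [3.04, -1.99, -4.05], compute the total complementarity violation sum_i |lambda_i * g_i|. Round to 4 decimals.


KKT complementary slackness check:
lambda_1 * g_1 = 2.82 * 3.04 = 8.5728
lambda_2 * g_2 = 1.87 * -1.99 = -3.7213
lambda_3 * g_3 = 4.1 * -4.05 = -16.605
Total violation = 8.5728 + 3.7213 + 16.605 = 28.8991


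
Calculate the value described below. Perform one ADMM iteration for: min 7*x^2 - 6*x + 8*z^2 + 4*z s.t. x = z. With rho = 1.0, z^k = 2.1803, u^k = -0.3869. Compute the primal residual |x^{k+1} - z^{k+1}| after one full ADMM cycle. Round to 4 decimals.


ADMM iteration with rho = 1.0, z^k = 2.1803, u^k = -0.3869
Step 1: x-update.
Minimize 7*x^2 - 6*x + (1.0/2)*(x - 2.1803 - 0.3869)^2
FOC: (2*7 + 1.0)*x = 6 + 1.0*(2.1803 + 0.3869)
x^{k+1} = 0.5711
Step 2: z-update.
Minimize 8*z^2 + 4*z + (1.0/2)*(0.5711 - z - 0.3869)^2
FOC: (2*8 + 1.0)*z = -4 + 1.0*(0.5711 - 0.3869)
z^{k+1} = -0.2245
Step 3: u-update.
u^{k+1} = -0.3869 + 0.5711 + 0.2245 = 0.4087
Step 4: Primal residual = |0.5711 + 0.2245| = 0.7956


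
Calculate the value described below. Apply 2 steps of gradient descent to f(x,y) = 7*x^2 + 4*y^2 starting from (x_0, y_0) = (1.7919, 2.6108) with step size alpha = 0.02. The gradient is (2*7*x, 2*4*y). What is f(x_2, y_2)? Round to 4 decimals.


Gradient descent on f(x,y) = 7*x^2 + 4*y^2.
Starting point: (1.7919, 2.6108), alpha = 0.02
Step 1: grad_x = 2*7*1.7919 = 25.0866, grad_y = 2*4*2.6108 = 20.8864
  x_1 = 1.7919 - 0.02*25.0866 = 1.2902
  y_1 = 2.6108 - 0.02*20.8864 = 2.1931
Step 2: grad_x = 2*7*1.2902 = 18.0624, grad_y = 2*4*2.1931 = 17.5446
  x_2 = 1.2902 - 0.02*18.0624 = 0.9289
  y_2 = 2.1931 - 0.02*17.5446 = 1.8422
f(0.9289, 1.8422) = 7*0.9289^2 + 4*1.8422^2 = 19.6148


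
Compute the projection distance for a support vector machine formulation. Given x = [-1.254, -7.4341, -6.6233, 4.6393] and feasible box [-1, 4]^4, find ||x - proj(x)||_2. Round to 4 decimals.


Project each component onto [-1, 4].
clip(-1.254) = -1.0, clip(-7.4341) = -1.0, clip(-6.6233) = -1.0, clip(4.6393) = 4.0
Projection = [-1.0, -1.0, -1.0, 4.0]
Squared diffs: [0.0645, 41.3976, 31.6215, 0.4087]
Distance = sqrt(73.4923) = 8.5728


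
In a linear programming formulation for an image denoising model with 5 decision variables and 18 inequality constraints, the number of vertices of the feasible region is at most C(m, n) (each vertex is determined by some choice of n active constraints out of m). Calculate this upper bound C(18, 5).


Each vertex corresponds to some choice of n active constraints out of m, so the number of vertices is at most C(m, n) = m! / (n!(m-n)!).
m = 18, n = 5
Numerator: 18 * 17 * 16 * 15 * 14
Denominator: 5! = 120
C(18, 5) = 8568


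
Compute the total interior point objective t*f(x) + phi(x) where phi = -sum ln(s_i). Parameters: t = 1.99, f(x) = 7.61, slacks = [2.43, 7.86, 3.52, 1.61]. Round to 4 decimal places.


Step 1: Compute log-barrier.
ln values: [0.8879, 2.0618, 1.2585, 0.4762]
phi = -(0.8879 + 2.0618 + 1.2585 + 0.4762) = -4.6844
Step 2: Compute augmented objective.
t*f(x) = 1.99*7.61 = 15.1439
Total = 15.1439 - 4.6844 = 10.4595


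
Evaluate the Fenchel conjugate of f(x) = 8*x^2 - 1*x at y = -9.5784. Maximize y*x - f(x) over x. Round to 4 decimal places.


f*(y) = sup_x {y*x - a*x^2 - b*x} = sup_x {(y-b)*x - a*x^2}
FOC: (y - b) - 2a*x = 0 => x* = (y - b)/(2a)
x* = (-9.5784 + 1)/(2*8) = -0.5362
f*(-9.5784) = (y-b)^2/(4a) = (-9.5784 + 1)^2/(4*8)
= 73.5889/32 = 2.2997


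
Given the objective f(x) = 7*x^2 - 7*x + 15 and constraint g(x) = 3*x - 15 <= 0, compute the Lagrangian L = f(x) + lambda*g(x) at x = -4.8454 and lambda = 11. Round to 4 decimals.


Step 1: Evaluate f(x).
f(-4.8454) = 7*(-4.8454)^2 - 7*(-4.8454) + 15 = 213.2631
Step 2: Evaluate g(x).
g(-4.8454) = 3*-4.8454 - 15 = -29.5362
Step 3: Compute Lagrangian.
L = 213.2631 + 11*-29.5362 = -111.6351


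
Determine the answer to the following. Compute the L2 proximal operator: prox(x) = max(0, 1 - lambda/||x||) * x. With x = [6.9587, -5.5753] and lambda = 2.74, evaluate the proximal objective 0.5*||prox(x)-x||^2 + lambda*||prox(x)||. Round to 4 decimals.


Step 1: Compute ||x||.
||x|| = 8.9167
Step 2: Compute scaling factor.
scale = max(0, 1 - 2.74/8.9167) = 0.6927
Step 3: prox(x) = [4.8204, -3.8621]
||prox(x)|| = 6.1767
Step 4: Proximal objective.
0.5*||prox-x||^2 = 3.7538
lambda*||prox|| = 16.9242
Total = 20.6779


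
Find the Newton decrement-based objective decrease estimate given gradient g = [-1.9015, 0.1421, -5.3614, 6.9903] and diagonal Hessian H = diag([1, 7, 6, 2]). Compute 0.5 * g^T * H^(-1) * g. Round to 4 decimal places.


Step 1: H is diagonal, so H^(-1) * g = [-1.9015, 0.0203, -0.8936, 3.4952].
Step 2: g^T H^(-1) g = sum_i g_i^2 / H_ii
  = (-1.9015)^2/1 + (0.1421)^2/7 + (-5.3614)^2/6 + (6.9903)^2/2
  = 3.6157 + 0.0029 + 4.7908 + 24.4321 = 32.8415
Step 3: Objective decrease = 0.5 * g^T H^(-1) g = 16.4208


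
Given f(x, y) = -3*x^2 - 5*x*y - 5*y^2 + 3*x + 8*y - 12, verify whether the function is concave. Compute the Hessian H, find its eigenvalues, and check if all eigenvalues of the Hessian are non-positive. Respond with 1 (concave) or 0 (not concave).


The Hessian of f(x,y) = -3*x^2 - 5*x*y - 5*y^2 + 3*x + 8*y - 12 is:
H = [[-6, -5], [-5, -10]]
Trace = -6 - 10 = -16
Determinant = -6*-10 - (-5)^2 = 35
Discriminant = (-16)^2 - 4*35 = 116.0
Eigenvalues: lambda_1 = -13.3852, lambda_2 = -2.6148
The function is concave.

1


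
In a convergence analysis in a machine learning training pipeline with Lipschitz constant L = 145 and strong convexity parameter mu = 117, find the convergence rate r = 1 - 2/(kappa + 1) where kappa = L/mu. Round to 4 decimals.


Step 1: Compute the condition number.
kappa = L/mu = 145/117 = 1.2393
Step 2: Compute the convergence rate.
r = 1 - 2/(kappa + 1) = 1 - 2*mu/(L + mu) = (L - mu)/(L + mu) = 28/262 = 0.1069


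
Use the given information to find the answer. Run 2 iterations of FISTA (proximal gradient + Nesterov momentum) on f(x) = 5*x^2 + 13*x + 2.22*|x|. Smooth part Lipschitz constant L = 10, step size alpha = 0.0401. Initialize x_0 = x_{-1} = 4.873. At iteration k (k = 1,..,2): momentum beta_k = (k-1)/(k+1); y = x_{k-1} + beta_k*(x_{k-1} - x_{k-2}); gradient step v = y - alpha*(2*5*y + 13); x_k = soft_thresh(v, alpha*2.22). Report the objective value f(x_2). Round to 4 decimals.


FISTA on f(x) = 5*x^2 + 13*x + 2.22*|x|
L = 10, alpha = 0.0401
Iteration 1: beta = 0.0, y = 4.873 + 0.0*(4.873 - 4.873) = 4.873
  grad(y) = 61.73, v = y - alpha*grad = 2.3976
  prox(v) = soft_thresh(2.3976, 0.089) = 2.3086
Iteration 2: beta = 0.3333, y = 2.3086 + 0.3333*(2.3086 - 4.873) = 1.4538
  grad(y) = 27.5381, v = y - alpha*grad = 0.3495
  prox(v) = soft_thresh(0.3495, 0.089) = 0.2605
f(x_2) = 5*0.2605^2 + 13*0.2605 + 2.22*|0.2605| = 4.3043


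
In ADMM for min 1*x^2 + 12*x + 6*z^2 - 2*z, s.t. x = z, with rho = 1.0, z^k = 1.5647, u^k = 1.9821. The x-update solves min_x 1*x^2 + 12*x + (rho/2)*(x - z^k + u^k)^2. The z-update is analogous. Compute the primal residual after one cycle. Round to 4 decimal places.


ADMM iteration with rho = 1.0, z^k = 1.5647, u^k = 1.9821
Step 1: x-update.
Minimize 1*x^2 + 12*x + (1.0/2)*(x - 1.5647 + 1.9821)^2
FOC: (2*1 + 1.0)*x = -12 + 1.0*(1.5647 - 1.9821)
x^{k+1} = -4.1391
Step 2: z-update.
Minimize 6*z^2 - 2*z + (1.0/2)*(-4.1391 - z + 1.9821)^2
FOC: (2*6 + 1.0)*z = 2 + 1.0*(-4.1391 + 1.9821)
z^{k+1} = -0.0121
Step 3: u-update.
u^{k+1} = 1.9821 - 4.1391 + 0.0121 = -2.145
Step 4: Primal residual = |-4.1391 + 0.0121| = 4.1271


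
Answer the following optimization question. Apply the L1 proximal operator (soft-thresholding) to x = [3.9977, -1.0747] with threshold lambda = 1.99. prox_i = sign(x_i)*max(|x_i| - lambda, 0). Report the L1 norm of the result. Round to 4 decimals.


Soft-thresholding with lambda = 1.99:
prox(3.9977) = sign(3.9977)*max(|3.9977| - 1.99, 0) = 2.0077
prox(-1.0747) = sign(-1.0747)*max(|-1.0747| - 1.99, 0) = 0.0
prox(x) = [2.0077, 0.0]
||prox(x)||_1 = 2.0077 + 0.0 = 2.0077


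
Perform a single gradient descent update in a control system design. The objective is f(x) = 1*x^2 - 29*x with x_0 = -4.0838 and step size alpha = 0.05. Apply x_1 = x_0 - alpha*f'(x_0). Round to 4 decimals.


We compute the gradient at x_0 and apply the update.
f'(x) = 2*x - 29
f'(-4.0838) = 2*-4.0838 - 29 = -37.1676
x_1 = -4.0838 - 0.05*-37.1676 = -2.2254


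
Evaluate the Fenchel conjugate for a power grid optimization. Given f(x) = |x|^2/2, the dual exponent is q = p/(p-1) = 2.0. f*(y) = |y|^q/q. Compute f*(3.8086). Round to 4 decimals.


The conjugate exponent q satisfies 1/p + 1/q = 1.
p = 2, so q = 2/(2 - 1) = 2.0
|y|^q = 3.8086^2.0 = 14.5054
f*(3.8086) = 14.5054 / 2.0 = 7.2527


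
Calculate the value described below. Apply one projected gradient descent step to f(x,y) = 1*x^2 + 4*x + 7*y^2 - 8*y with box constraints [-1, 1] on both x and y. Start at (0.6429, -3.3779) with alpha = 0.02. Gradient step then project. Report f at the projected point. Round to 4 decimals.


Step 1: Compute gradient at (0.6429, -3.3779).
grad_x = 2*1*0.6429 + 4 = 5.2858
grad_y = 2*7*-3.3779 - 8 = -55.2906
Step 2: Gradient step.
x_raw = 0.6429 - 0.02*5.2858 = 0.5372
y_raw = -3.3779 - 0.02*-55.2906 = -2.2721
Step 3: Project onto [-1, 1].
x_proj = clip(0.5372) = 0.5372
y_proj = clip(-2.2721) = -1.0
Step 4: Evaluate f.
f(0.5372, -1.0) = 17.4373


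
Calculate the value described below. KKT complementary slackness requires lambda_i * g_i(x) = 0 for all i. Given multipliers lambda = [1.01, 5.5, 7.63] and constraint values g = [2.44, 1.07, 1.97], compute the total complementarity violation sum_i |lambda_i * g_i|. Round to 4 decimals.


KKT complementary slackness check:
lambda_1 * g_1 = 1.01 * 2.44 = 2.4644
lambda_2 * g_2 = 5.5 * 1.07 = 5.885
lambda_3 * g_3 = 7.63 * 1.97 = 15.0311
Total violation = 2.4644 + 5.885 + 15.0311 = 23.3805


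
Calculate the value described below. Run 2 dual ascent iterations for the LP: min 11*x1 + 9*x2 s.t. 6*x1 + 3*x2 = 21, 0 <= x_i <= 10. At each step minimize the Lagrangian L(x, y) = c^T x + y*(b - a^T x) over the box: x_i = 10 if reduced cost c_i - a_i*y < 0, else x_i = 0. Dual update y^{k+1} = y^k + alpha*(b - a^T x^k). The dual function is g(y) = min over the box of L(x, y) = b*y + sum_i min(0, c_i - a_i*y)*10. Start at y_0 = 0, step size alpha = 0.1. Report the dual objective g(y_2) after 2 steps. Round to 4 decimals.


Dual ascent for LP: min 11*x1 + 9*x2, 6*x1 + 3*x2 = 21, 0 <= x_i <= 10
Step 1: y^k = 0.0, reduced costs: (11.0, 9.0)
  x^k = (0.0, 0.0), subgradient = b - a^T x = 21.0
  y^{k+1} = 0.0 + 0.1*21.0 = 2.1
Step 2: y^k = 2.1, reduced costs: (-1.6, 2.7)
  x^k = (10.0, 0.0), subgradient = b - a^T x = -39.0
  y^{k+1} = 2.1 + 0.1*-39.0 = -1.8
Dual objective at y_2 = -1.8: reduced costs (21.8, 14.4), box minimizer x = (0.0, 0.0)
g(y_2) = b*y + (c1 - a1*y)*x1 + (c2 - a2*y)*x2 = 21*(-1.8) + 21.8*0.0 + 14.4*0.0 = -37.8 + 0.0 + 0.0 = -37.8


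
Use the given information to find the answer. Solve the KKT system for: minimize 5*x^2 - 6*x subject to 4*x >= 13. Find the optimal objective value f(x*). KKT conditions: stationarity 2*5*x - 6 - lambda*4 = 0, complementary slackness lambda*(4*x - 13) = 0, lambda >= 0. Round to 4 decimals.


Step 1: Try lambda = 0 (constraint inactive).
x_unc = 6/(2*5) = 0.6
Check: 4*0.6 = 2.4 < 13 -- violated!
Step 2: Constraint must be active: 4*x = 13
x* = 13/4 = 3.25
lambda = (2*5*3.25 - 6)/4 = 6.625
Step 3: Compute optimal value.
f(x*) = 5*3.25^2 - 6*3.25 = 33.3125


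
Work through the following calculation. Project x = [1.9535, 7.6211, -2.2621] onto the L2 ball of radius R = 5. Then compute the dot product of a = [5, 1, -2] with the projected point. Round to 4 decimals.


Step 1: Compute ||x|| (intermediates to 6 decimals).
||x|| = sqrt(1.9535^2 + 7.6211^2 + (-2.2621)^2) = 8.186234
Step 2: Project.
Since ||x|| > R, scale = R/||x|| = 5/8.186234 = 0.610781, proj(x) = scale * x
proj(x) = [1.193161, 4.654823, -1.381648]
Step 3: Dot product.
a^T * proj(x) = 5*1.193161 + 1*4.654823 - 2*(-1.381648) = 13.3839


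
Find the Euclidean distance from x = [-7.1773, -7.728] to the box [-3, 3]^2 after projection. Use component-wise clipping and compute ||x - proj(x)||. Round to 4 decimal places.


Project each component onto [-3, 3].
clip(-7.1773) = -3.0, clip(-7.728) = -3.0
Projection = [-3.0, -3.0]
Squared diffs: [17.4498, 22.354]
Distance = sqrt(39.8038) = 6.309


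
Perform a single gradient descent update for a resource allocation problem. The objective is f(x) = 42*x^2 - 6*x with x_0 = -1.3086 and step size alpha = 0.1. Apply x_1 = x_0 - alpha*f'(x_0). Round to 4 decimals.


We compute the gradient at x_0 and apply the update.
f'(x) = 84*x - 6
f'(-1.3086) = 84*-1.3086 - 6 = -115.9224
x_1 = -1.3086 - 0.1*-115.9224 = 10.2836


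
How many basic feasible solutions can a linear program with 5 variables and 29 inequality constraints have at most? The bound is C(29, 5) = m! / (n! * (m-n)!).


Each vertex corresponds to some choice of n active constraints out of m, so the number of vertices is at most C(m, n) = m! / (n!(m-n)!).
m = 29, n = 5
Numerator: 29 * 28 * 27 * 26 * 25
Denominator: 5! = 120
C(29, 5) = 118755


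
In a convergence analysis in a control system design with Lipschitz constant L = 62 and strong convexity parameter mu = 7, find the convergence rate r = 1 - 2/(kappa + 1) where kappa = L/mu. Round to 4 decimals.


Step 1: Compute the condition number.
kappa = L/mu = 62/7 = 8.8571
Step 2: Compute the convergence rate.
r = 1 - 2/(kappa + 1) = 1 - 2*mu/(L + mu) = (L - mu)/(L + mu) = 55/69 = 0.7971


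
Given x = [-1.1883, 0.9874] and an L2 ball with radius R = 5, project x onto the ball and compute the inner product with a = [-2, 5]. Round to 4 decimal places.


Step 1: Compute ||x|| (intermediates to 6 decimals).
||x|| = sqrt((-1.1883)^2 + 0.9874^2) = 1.544997
Step 2: Project.
Since ||x|| <= R, proj = x (no scaling needed).
proj(x) = [-1.1883, 0.9874]
Step 3: Dot product.
a^T * proj(x) = -2*(-1.1883) + 5*0.9874 = 7.3136


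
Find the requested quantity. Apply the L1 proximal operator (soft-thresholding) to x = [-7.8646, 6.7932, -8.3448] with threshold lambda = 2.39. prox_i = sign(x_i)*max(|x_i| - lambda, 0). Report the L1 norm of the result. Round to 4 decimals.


Soft-thresholding with lambda = 2.39:
prox(-7.8646) = sign(-7.8646)*max(|-7.8646| - 2.39, 0) = -5.4746
prox(6.7932) = sign(6.7932)*max(|6.7932| - 2.39, 0) = 4.4032
prox(-8.3448) = sign(-8.3448)*max(|-8.3448| - 2.39, 0) = -5.9548
prox(x) = [-5.4746, 4.4032, -5.9548]
||prox(x)||_1 = 5.4746 + 4.4032 + 5.9548 = 15.8326


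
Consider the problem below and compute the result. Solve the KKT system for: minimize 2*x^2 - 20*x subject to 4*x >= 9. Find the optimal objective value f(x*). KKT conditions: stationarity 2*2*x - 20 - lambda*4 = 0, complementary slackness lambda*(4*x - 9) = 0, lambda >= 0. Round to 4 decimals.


Step 1: Try lambda = 0 (constraint inactive).
Stationarity: 2*2*x - 20 = 0
x* = 20/(2*2) = 5.0
Check constraint: 4*5.0 = 20.0 >= 9 -- satisfied.
Step 2: Compute optimal value.
f(x*) = 2*5.0^2 - 20*5.0 = -50.0


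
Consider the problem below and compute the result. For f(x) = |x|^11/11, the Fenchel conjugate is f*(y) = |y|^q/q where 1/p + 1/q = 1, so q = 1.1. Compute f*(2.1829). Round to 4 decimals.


The conjugate exponent q satisfies 1/p + 1/q = 1.
p = 11, so q = 11/(11 - 1) = 1.1
|y|^q = 2.1829^1.1 = 2.3601
f*(2.1829) = 2.3601 / 1.1 = 2.1456


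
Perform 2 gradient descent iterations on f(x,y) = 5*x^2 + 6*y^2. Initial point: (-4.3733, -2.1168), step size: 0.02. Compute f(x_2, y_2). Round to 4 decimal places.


Gradient descent on f(x,y) = 5*x^2 + 6*y^2.
Starting point: (-4.3733, -2.1168), alpha = 0.02
Step 1: grad_x = 2*5*-4.3733 = -43.733, grad_y = 2*6*-2.1168 = -25.4016
  x_1 = -4.3733 - 0.02*-43.733 = -3.4986
  y_1 = -2.1168 - 0.02*-25.4016 = -1.6088
Step 2: grad_x = 2*5*-3.4986 = -34.9864, grad_y = 2*6*-1.6088 = -19.3052
  x_2 = -3.4986 - 0.02*-34.9864 = -2.7989
  y_2 = -1.6088 - 0.02*-19.3052 = -1.2227
f(-2.7989, -1.2227) = 5*(-2.7989)^2 + 6*(-1.2227)^2 = 48.139


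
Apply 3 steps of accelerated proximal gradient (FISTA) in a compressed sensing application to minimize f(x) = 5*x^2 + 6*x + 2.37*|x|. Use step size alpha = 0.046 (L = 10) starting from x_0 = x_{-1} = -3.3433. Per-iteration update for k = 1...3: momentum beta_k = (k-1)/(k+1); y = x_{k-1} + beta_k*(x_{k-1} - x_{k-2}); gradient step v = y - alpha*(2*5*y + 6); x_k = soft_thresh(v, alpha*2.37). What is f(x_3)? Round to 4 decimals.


FISTA on f(x) = 5*x^2 + 6*x + 2.37*|x|
L = 10, alpha = 0.046
Iteration 1: beta = 0.0, y = -3.3433 + 0.0*(-3.3433 + 3.3433) = -3.3433
  grad(y) = -27.433, v = y - alpha*grad = -2.0814
  prox(v) = soft_thresh(-2.0814, 0.109) = -1.9724
Iteration 2: beta = 0.3333, y = -1.9724 + 0.3333*(-1.9724 + 3.3433) = -1.5154
  grad(y) = -9.1538, v = y - alpha*grad = -1.0943
  prox(v) = soft_thresh(-1.0943, 0.109) = -0.9853
Iteration 3: beta = 0.5, y = -0.9853 + 0.5*(-0.9853 + 1.9724) = -0.4917
  grad(y) = 1.0825, v = y - alpha*grad = -0.5415
  prox(v) = soft_thresh(-0.5415, 0.109) = -0.4325
f(x_3) = 5*(-0.4325)^2 + 6*(-0.4325) + 2.37*|-0.4325| = -0.6347


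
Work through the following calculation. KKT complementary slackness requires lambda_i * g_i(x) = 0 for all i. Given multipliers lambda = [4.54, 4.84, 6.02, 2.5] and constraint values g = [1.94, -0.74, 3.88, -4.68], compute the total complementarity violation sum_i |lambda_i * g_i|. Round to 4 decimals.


KKT complementary slackness check:
lambda_1 * g_1 = 4.54 * 1.94 = 8.8076
lambda_2 * g_2 = 4.84 * -0.74 = -3.5816
lambda_3 * g_3 = 6.02 * 3.88 = 23.3576
lambda_4 * g_4 = 2.5 * -4.68 = -11.7
Total violation = 8.8076 + 3.5816 + 23.3576 + 11.7 = 47.4468


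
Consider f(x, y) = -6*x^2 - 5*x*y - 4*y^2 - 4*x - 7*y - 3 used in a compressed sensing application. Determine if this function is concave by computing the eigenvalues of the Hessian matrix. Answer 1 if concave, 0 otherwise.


The Hessian of f(x,y) = -6*x^2 - 5*x*y - 4*y^2 - 4*x - 7*y - 3 is:
H = [[-12, -5], [-5, -8]]
Trace = -12 - 8 = -20
Determinant = -12*-8 - (-5)^2 = 71
Discriminant = (-20)^2 - 4*71 = 116.0
Eigenvalues: lambda_1 = -15.3852, lambda_2 = -4.6148
The function is concave.

1


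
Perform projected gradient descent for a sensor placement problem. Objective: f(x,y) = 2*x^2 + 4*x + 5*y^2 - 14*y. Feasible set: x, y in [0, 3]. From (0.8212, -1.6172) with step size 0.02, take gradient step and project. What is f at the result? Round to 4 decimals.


Step 1: Compute gradient at (0.8212, -1.6172).
grad_x = 2*2*0.8212 + 4 = 7.2848
grad_y = 2*5*-1.6172 - 14 = -30.172
Step 2: Gradient step.
x_raw = 0.8212 - 0.02*7.2848 = 0.6755
y_raw = -1.6172 - 0.02*-30.172 = -1.0138
Step 3: Project onto [0, 3].
x_proj = clip(0.6755) = 0.6755
y_proj = clip(-1.0138) = 0.0
Step 4: Evaluate f.
f(0.6755, 0.0) = 3.6146


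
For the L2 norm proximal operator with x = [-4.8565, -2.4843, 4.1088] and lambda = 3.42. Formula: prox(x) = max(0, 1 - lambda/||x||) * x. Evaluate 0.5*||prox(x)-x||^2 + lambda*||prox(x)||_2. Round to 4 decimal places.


Step 1: Compute ||x||.
||x|| = 6.8293
Step 2: Compute scaling factor.
scale = max(0, 1 - 3.42/6.8293) = 0.4992
Step 3: prox(x) = [-2.4245, -1.2402, 2.0512]
||prox(x)|| = 3.4093
Step 4: Proximal objective.
0.5*||prox-x||^2 = 5.8482
lambda*||prox|| = 11.6598
Total = 17.5081


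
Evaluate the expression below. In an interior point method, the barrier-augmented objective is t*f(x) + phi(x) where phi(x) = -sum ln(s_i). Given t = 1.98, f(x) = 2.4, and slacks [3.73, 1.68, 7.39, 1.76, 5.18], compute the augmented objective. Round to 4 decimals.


Step 1: Compute log-barrier.
ln values: [1.3164, 0.5188, 2.0001, 0.5653, 1.6448]
phi = -(1.3164 + 0.5188 + 2.0001 + 0.5653 + 1.6448) = -6.0454
Step 2: Compute augmented objective.
t*f(x) = 1.98*2.4 = 4.752
Total = 4.752 - 6.0454 = -1.2934


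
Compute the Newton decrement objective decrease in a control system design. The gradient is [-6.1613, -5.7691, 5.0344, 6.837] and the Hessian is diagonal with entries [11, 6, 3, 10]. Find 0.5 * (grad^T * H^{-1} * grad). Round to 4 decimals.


Step 1: H is diagonal, so H^(-1) * g = [-0.5601, -0.9615, 1.6781, 0.6837].
Step 2: g^T H^(-1) g = sum_i g_i^2 / H_ii
  = (-6.1613)^2/11 + (-5.7691)^2/6 + (5.0344)^2/3 + (6.837)^2/10
  = 3.4511 + 5.5471 + 8.4484 + 4.6745 = 22.121
Step 3: Objective decrease = 0.5 * g^T H^(-1) g = 11.0605


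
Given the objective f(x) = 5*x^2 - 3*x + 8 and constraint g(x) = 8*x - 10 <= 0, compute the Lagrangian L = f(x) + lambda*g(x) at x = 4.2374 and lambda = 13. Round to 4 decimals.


Step 1: Evaluate f(x).
f(4.2374) = 5*4.2374^2 - 3*4.2374 + 8 = 85.0656
Step 2: Evaluate g(x).
g(4.2374) = 8*4.2374 - 10 = 23.8992
Step 3: Compute Lagrangian.
L = 85.0656 + 13*23.8992 = 395.7552


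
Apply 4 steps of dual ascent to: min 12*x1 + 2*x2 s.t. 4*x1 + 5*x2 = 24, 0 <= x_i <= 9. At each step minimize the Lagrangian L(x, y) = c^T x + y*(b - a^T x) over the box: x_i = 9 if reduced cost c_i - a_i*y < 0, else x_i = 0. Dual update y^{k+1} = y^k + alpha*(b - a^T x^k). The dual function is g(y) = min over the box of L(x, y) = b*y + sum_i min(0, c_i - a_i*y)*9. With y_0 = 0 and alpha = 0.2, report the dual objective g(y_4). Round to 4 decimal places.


Dual ascent for LP: min 12*x1 + 2*x2, 4*x1 + 5*x2 = 24, 0 <= x_i <= 9
Step 1: y^k = 0.0, reduced costs: (12.0, 2.0)
  x^k = (0.0, 0.0), subgradient = b - a^T x = 24.0
  y^{k+1} = 0.0 + 0.2*24.0 = 4.8
Step 2: y^k = 4.8, reduced costs: (-7.2, -22.0)
  x^k = (9.0, 9.0), subgradient = b - a^T x = -57.0
  y^{k+1} = 4.8 + 0.2*-57.0 = -6.6
Step 3: y^k = -6.6, reduced costs: (38.4, 35.0)
  x^k = (0.0, 0.0), subgradient = b - a^T x = 24.0
  y^{k+1} = -6.6 + 0.2*24.0 = -1.8
Step 4: y^k = -1.8, reduced costs: (19.2, 11.0)
  x^k = (0.0, 0.0), subgradient = b - a^T x = 24.0
  y^{k+1} = -1.8 + 0.2*24.0 = 3.0
Dual objective at y_4 = 3.0: reduced costs (0.0, -13.0), box minimizer x = (0.0, 9.0)
g(y_4) = b*y + (c1 - a1*y)*x1 + (c2 - a2*y)*x2 = 24*3.0 + 0.0*0.0 + (-13.0)*9.0 = 72.0 + 0.0 - 117.0 = -45.0


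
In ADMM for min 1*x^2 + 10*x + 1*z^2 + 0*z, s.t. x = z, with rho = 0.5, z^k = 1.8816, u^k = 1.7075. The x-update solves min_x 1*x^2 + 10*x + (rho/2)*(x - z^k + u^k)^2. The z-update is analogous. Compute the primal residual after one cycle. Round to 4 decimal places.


ADMM iteration with rho = 0.5, z^k = 1.8816, u^k = 1.7075
Step 1: x-update.
Minimize 1*x^2 + 10*x + (0.5/2)*(x - 1.8816 + 1.7075)^2
FOC: (2*1 + 0.5)*x = -10 + 0.5*(1.8816 - 1.7075)
x^{k+1} = -3.9652
Step 2: z-update.
Minimize 1*z^2 + 0*z + (0.5/2)*(-3.9652 - z + 1.7075)^2
FOC: (2*1 + 0.5)*z = 0 + 0.5*(-3.9652 + 1.7075)
z^{k+1} = -0.4515
Step 3: u-update.
u^{k+1} = 1.7075 - 3.9652 + 0.4515 = -1.8061
Step 4: Primal residual = |-3.9652 + 0.4515| = 3.5136


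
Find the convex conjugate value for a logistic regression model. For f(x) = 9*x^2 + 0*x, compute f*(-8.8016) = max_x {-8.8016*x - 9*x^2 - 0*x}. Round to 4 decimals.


f*(y) = sup_x {y*x - a*x^2 - b*x} = sup_x {(y-b)*x - a*x^2}
FOC: (y - b) - 2a*x = 0 => x* = (y - b)/(2a)
x* = (-8.8016 - 0)/(2*9) = -0.489
f*(-8.8016) = (y-b)^2/(4a) = (-8.8016 - 0)^2/(4*9)
= 77.4682/36 = 2.1519


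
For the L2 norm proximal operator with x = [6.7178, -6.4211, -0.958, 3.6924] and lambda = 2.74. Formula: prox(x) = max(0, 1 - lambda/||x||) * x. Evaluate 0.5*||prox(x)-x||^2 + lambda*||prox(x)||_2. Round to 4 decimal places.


Step 1: Compute ||x||.
||x|| = 10.0454
Step 2: Compute scaling factor.
scale = max(0, 1 - 2.74/10.0454) = 0.7272
Step 3: prox(x) = [4.8854, -4.6697, -0.6967, 2.6853]
||prox(x)|| = 7.3054
Step 4: Proximal objective.
0.5*||prox-x||^2 = 3.7538
lambda*||prox|| = 20.0168
Total = 23.7707


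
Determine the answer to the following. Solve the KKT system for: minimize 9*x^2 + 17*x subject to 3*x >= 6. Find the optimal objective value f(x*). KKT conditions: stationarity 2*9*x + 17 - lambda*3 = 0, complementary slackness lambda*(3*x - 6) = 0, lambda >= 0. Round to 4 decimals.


Step 1: Try lambda = 0 (constraint inactive).
x_unc = -17/(2*9) = -0.9444
Check: 3*-0.9444 = -2.8332 < 6 -- violated!
Step 2: Constraint must be active: 3*x = 6
x* = 6/3 = 2.0
lambda = (2*9*2.0 + 17)/3 = 17.6667
Step 3: Compute optimal value.
f(x*) = 9*2.0^2 + 17*2.0 = 70.0


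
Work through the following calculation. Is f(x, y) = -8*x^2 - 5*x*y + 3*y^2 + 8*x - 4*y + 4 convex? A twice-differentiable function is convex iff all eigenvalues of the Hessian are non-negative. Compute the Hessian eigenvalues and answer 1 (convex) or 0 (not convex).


The Hessian of f(x,y) = -8*x^2 - 5*x*y + 3*y^2 + 8*x - 4*y + 4 is:
H = [[-16, -5], [-5, 6]]
Trace = -16 + 6 = -10
Determinant = -16*6 - (-5)^2 = -121
Discriminant = (-10)^2 - 4*-121 = 584.0
Eigenvalues: lambda_1 = -17.083, lambda_2 = 7.083
The function is not convex.

0


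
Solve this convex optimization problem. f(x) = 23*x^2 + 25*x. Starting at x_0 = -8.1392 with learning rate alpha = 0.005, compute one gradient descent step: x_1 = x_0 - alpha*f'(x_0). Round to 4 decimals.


We compute the gradient at x_0 and apply the update.
f'(x) = 46*x + 25
f'(-8.1392) = 46*-8.1392 + 25 = -349.4032
x_1 = -8.1392 - 0.005*-349.4032 = -6.3922


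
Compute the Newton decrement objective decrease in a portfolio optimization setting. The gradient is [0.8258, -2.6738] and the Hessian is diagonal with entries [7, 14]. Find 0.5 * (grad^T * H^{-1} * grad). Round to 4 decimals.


Step 1: H is diagonal, so H^(-1) * g = [0.118, -0.191].
Step 2: g^T H^(-1) g = sum_i g_i^2 / H_ii
  = (0.8258)^2/7 + (-2.6738)^2/14
  = 0.0974 + 0.5107 = 0.6081
Step 3: Objective decrease = 0.5 * g^T H^(-1) g = 0.304


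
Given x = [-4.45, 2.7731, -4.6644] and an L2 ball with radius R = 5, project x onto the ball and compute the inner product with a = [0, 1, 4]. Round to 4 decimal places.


Step 1: Compute ||x|| (intermediates to 6 decimals).
||x|| = sqrt((-4.45)^2 + 2.7731^2 + (-4.6644)^2) = 7.017778
Step 2: Project.
Since ||x|| > R, scale = R/||x|| = 5/7.017778 = 0.712476, proj(x) = scale * x
proj(x) = [-3.170518, 1.975767, -3.323273]
Step 3: Dot product.
a^T * proj(x) = 0*(-3.170518) + 1*1.975767 + 4*(-3.323273) = -11.3173


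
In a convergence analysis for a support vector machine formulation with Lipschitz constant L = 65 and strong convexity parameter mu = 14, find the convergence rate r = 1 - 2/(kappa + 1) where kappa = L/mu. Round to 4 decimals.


Step 1: Compute the condition number.
kappa = L/mu = 65/14 = 4.6429
Step 2: Compute the convergence rate.
r = 1 - 2/(kappa + 1) = 1 - 2*mu/(L + mu) = (L - mu)/(L + mu) = 51/79 = 0.6456


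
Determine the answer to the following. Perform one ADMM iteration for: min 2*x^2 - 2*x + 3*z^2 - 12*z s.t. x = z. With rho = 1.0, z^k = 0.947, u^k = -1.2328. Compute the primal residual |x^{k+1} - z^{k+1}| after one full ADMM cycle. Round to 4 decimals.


ADMM iteration with rho = 1.0, z^k = 0.947, u^k = -1.2328
Step 1: x-update.
Minimize 2*x^2 - 2*x + (1.0/2)*(x - 0.947 - 1.2328)^2
FOC: (2*2 + 1.0)*x = 2 + 1.0*(0.947 + 1.2328)
x^{k+1} = 0.836
Step 2: z-update.
Minimize 3*z^2 - 12*z + (1.0/2)*(0.836 - z - 1.2328)^2
FOC: (2*3 + 1.0)*z = 12 + 1.0*(0.836 - 1.2328)
z^{k+1} = 1.6576
Step 3: u-update.
u^{k+1} = -1.2328 + 0.836 - 1.6576 = -2.0544
Step 4: Primal residual = |0.836 - 1.6576| = 0.8216


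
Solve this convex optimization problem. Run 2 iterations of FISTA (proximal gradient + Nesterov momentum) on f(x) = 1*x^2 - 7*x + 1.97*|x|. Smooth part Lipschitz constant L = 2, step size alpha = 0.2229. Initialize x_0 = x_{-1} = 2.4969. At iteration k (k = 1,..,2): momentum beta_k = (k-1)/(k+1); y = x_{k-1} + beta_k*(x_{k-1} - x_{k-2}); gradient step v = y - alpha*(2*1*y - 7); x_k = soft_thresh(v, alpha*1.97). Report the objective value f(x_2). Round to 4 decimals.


FISTA on f(x) = 1*x^2 - 7*x + 1.97*|x|
L = 2, alpha = 0.2229
Iteration 1: beta = 0.0, y = 2.4969 + 0.0*(2.4969 - 2.4969) = 2.4969
  grad(y) = -2.0062, v = y - alpha*grad = 2.9441
  prox(v) = soft_thresh(2.9441, 0.4391) = 2.505
Iteration 2: beta = 0.3333, y = 2.505 + 0.3333*(2.505 - 2.4969) = 2.5077
  grad(y) = -1.9847, v = y - alpha*grad = 2.95
  prox(v) = soft_thresh(2.95, 0.4391) = 2.5109
f(x_2) = 1*2.5109^2 - 7*2.5109 + 1.97*|2.5109| = -6.3252


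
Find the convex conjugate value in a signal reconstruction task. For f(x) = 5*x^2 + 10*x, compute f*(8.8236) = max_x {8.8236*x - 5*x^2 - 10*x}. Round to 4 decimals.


f*(y) = sup_x {y*x - a*x^2 - b*x} = sup_x {(y-b)*x - a*x^2}
FOC: (y - b) - 2a*x = 0 => x* = (y - b)/(2a)
x* = (8.8236 - 10)/(2*5) = -0.1176
f*(8.8236) = (y-b)^2/(4a) = (8.8236 - 10)^2/(4*5)
= 1.3839/20 = 0.0692


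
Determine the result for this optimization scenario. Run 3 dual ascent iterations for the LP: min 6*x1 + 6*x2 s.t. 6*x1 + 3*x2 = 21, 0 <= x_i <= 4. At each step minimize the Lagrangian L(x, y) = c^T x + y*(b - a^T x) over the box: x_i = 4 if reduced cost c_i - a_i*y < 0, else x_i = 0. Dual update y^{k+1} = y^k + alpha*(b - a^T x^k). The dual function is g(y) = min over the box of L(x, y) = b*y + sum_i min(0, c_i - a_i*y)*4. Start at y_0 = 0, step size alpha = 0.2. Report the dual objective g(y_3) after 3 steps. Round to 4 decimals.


Dual ascent for LP: min 6*x1 + 6*x2, 6*x1 + 3*x2 = 21, 0 <= x_i <= 4
Step 1: y^k = 0.0, reduced costs: (6.0, 6.0)
  x^k = (0.0, 0.0), subgradient = b - a^T x = 21.0
  y^{k+1} = 0.0 + 0.2*21.0 = 4.2
Step 2: y^k = 4.2, reduced costs: (-19.2, -6.6)
  x^k = (4.0, 4.0), subgradient = b - a^T x = -15.0
  y^{k+1} = 4.2 + 0.2*-15.0 = 1.2
Step 3: y^k = 1.2, reduced costs: (-1.2, 2.4)
  x^k = (4.0, 0.0), subgradient = b - a^T x = -3.0
  y^{k+1} = 1.2 + 0.2*-3.0 = 0.6
Dual objective at y_3 = 0.6: reduced costs (2.4, 4.2), box minimizer x = (0.0, 0.0)
g(y_3) = b*y + (c1 - a1*y)*x1 + (c2 - a2*y)*x2 = 21*0.6 + 2.4*0.0 + 4.2*0.0 = 12.6 + 0.0 + 0.0 = 12.6


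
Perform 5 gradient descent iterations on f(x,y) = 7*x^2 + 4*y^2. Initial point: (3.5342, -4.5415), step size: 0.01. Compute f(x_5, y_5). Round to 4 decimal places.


Gradient descent on f(x,y) = 7*x^2 + 4*y^2.
Starting point: (3.5342, -4.5415), alpha = 0.01
Step 1: grad_x = 2*7*3.5342 = 49.4788, grad_y = 2*4*-4.5415 = -36.332
  x_1 = 3.5342 - 0.01*49.4788 = 3.0394
  y_1 = -4.5415 - 0.01*-36.332 = -4.1782
Step 2: grad_x = 2*7*3.0394 = 42.5518, grad_y = 2*4*-4.1782 = -33.4254
  x_2 = 3.0394 - 0.01*42.5518 = 2.6139
  y_2 = -4.1782 - 0.01*-33.4254 = -3.8439
Step 3: grad_x = 2*7*2.6139 = 36.5945, grad_y = 2*4*-3.8439 = -30.7514
  x_3 = 2.6139 - 0.01*36.5945 = 2.2479
  y_3 = -3.8439 - 0.01*-30.7514 = -3.5364
Step 4: grad_x = 2*7*2.2479 = 31.4713, grad_y = 2*4*-3.5364 = -28.2913
  x_4 = 2.2479 - 0.01*31.4713 = 1.9332
  y_4 = -3.5364 - 0.01*-28.2913 = -3.2535
Step 5: grad_x = 2*7*1.9332 = 27.0653, grad_y = 2*4*-3.2535 = -26.028
  x_5 = 1.9332 - 0.01*27.0653 = 1.6626
  y_5 = -3.2535 - 0.01*-26.028 = -2.9932
f(1.6626, -2.9932) = 7*1.6626^2 + 4*(-2.9932)^2 = 55.1867


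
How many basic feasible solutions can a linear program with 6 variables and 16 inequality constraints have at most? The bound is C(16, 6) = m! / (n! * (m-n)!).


Each vertex corresponds to some choice of n active constraints out of m, so the number of vertices is at most C(m, n) = m! / (n!(m-n)!).
m = 16, n = 6
Numerator: 16 * 15 * 14 * 13 * 12 * 11
Denominator: 6! = 720
C(16, 6) = 8008


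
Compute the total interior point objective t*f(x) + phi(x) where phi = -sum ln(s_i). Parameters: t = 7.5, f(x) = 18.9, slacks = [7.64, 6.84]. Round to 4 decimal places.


Step 1: Compute log-barrier.
ln values: [2.0334, 1.9228]
phi = -(2.0334 + 1.9228) = -3.9562
Step 2: Compute augmented objective.
t*f(x) = 7.5*18.9 = 141.75
Total = 141.75 - 3.9562 = 137.7938


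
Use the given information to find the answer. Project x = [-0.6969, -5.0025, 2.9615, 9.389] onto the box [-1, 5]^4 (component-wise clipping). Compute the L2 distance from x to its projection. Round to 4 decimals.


Project each component onto [-1, 5].
clip(-0.6969) = -0.6969, clip(-5.0025) = -1.0, clip(2.9615) = 2.9615, clip(9.389) = 5.0
Projection = [-0.6969, -1.0, 2.9615, 5.0]
Squared diffs: [0.0, 16.02, 0.0, 19.2633]
Distance = sqrt(35.2833) = 5.94


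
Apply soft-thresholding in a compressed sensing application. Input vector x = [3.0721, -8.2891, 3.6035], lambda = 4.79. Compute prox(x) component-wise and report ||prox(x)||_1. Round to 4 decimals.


Soft-thresholding with lambda = 4.79:
prox(3.0721) = sign(3.0721)*max(|3.0721| - 4.79, 0) = 0.0
prox(-8.2891) = sign(-8.2891)*max(|-8.2891| - 4.79, 0) = -3.4991
prox(3.6035) = sign(3.6035)*max(|3.6035| - 4.79, 0) = 0.0
prox(x) = [0.0, -3.4991, 0.0]
||prox(x)||_1 = 0.0 + 3.4991 + 0.0 = 3.4991


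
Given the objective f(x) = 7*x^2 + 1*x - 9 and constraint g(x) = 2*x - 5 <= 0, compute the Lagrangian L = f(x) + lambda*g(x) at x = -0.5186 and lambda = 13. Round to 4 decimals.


Step 1: Evaluate f(x).
f(-0.5186) = 7*(-0.5186)^2 + 1*(-0.5186) - 9 = -7.636
Step 2: Evaluate g(x).
g(-0.5186) = 2*-0.5186 - 5 = -6.0372
Step 3: Compute Lagrangian.
L = -7.636 + 13*-6.0372 = -86.1196


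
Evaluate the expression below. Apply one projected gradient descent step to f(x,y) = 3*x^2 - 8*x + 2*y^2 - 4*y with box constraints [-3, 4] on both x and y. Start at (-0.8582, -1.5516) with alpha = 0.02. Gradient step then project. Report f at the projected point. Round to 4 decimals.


Step 1: Compute gradient at (-0.8582, -1.5516).
grad_x = 2*3*-0.8582 - 8 = -13.1492
grad_y = 2*2*-1.5516 - 4 = -10.2064
Step 2: Gradient step.
x_raw = -0.8582 - 0.02*-13.1492 = -0.5952
y_raw = -1.5516 - 0.02*-10.2064 = -1.3475
Step 3: Project onto [-3, 4].
x_proj = clip(-0.5952) = -0.5952
y_proj = clip(-1.3475) = -1.3475
Step 4: Evaluate f.
f(-0.5952, -1.3475) = 14.8458
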